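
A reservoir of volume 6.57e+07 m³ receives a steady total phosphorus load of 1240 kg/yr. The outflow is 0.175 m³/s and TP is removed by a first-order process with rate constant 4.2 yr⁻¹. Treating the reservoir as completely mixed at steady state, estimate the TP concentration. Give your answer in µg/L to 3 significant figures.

Outflow Q = 0.175 m³/s × 3.156e+07 s/yr = 5.523e+06 m³/yr.
Steady-state CSTR mass balance: W = Q·C + k·V·C, so C = W/(Q + kV).
Q + kV = 5.523e+06 + 4.2·6.57e+07 = 2.815e+08 m³/yr.
C = 1240/2.815e+08 = 4.406e-06 kg/m³ = 0.004406 mg/L = 4.406 µg/L.

4.41 µg/L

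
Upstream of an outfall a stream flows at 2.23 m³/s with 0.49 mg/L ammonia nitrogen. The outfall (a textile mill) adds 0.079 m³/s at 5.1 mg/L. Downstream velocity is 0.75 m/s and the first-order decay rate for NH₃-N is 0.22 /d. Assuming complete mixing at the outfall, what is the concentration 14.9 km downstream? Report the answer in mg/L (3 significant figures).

After complete mixing, C₀ = (0.079·5.1 + 2.23·0.49) / 2.309 = 0.6477 mg/L.
Travel time t = 1.49e+04 m / 0.75 m/s = 1.987e+04 s = 0.2299 d.
C = 0.6477·exp(−0.22·0.2299) = 0.6477·0.9507 = 0.6158 mg/L.

0.616 mg/L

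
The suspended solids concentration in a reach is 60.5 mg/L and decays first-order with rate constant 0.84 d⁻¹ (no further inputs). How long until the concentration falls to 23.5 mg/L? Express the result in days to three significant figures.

1.13 d

t = ln(C₀/C)/k = ln(60.5/23.5)/0.84 = 0.9456/0.84 = 1.126 d.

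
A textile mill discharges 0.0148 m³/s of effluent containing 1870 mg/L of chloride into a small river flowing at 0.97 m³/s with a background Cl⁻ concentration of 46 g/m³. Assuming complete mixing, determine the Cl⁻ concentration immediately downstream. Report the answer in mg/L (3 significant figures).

73.4 mg/L

Flow-weighted mixing gives C = (0.0148·1870 + 0.97·46) / (0.0148 + 0.97) = 72.3/0.9848 = 73.41 mg/L.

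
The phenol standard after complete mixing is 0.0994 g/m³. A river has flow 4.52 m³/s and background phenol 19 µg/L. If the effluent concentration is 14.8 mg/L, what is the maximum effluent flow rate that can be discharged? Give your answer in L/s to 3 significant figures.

24.7 L/s

19 µg/L = 0.019 mg/L.
Mass balance at complete mixing: C_std·(Q_w + Q_r) = Q_w·C_e + Q_r·C_b.
Rearranging, Q_w = Q_r·(C_std − C_b)/(C_e − C_std) = 4.52·(0.0994 − 0.019) / (14.8 − 0.0994) = 0.02472 m³/s.
= 24.72 L/s.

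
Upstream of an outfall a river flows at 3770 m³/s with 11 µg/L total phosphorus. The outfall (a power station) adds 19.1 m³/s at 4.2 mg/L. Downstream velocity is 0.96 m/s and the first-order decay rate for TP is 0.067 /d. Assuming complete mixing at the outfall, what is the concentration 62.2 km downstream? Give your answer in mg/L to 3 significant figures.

11 µg/L = 0.011 mg/L.
After complete mixing, C₀ = (19.1·4.2 + 3770·0.011) / 3789 = 0.03212 mg/L.
Travel time t = 6.22e+04 m / 0.96 m/s = 6.479e+04 s = 0.7499 d.
C = 0.03212·exp(−0.067·0.7499) = 0.03212·0.951 = 0.03054 mg/L.

0.0305 mg/L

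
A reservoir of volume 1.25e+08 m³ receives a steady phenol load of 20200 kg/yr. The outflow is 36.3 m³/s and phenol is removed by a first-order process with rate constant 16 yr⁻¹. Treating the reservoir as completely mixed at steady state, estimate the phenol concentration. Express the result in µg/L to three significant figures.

6.42 µg/L

Outflow Q = 36.3 m³/s × 3.156e+07 s/yr = 1.146e+09 m³/yr.
Steady-state CSTR mass balance: W = Q·C + k·V·C, so C = W/(Q + kV).
Q + kV = 1.146e+09 + 16·1.25e+08 = 3.146e+09 m³/yr.
C = 20200/3.146e+09 = 6.422e-06 kg/m³ = 0.006422 mg/L = 6.422 µg/L.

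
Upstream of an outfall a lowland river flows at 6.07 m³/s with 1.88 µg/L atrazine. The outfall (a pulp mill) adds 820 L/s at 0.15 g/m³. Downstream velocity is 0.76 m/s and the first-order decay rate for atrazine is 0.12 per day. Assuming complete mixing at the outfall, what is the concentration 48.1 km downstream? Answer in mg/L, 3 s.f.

820 L/s = 0.82 m³/s.
1.88 µg/L = 0.00188 mg/L.
After complete mixing, C₀ = (0.82·0.15 + 6.07·0.00188) / 6.89 = 0.01951 mg/L.
Travel time t = 4.81e+04 m / 0.76 m/s = 6.329e+04 s = 0.7325 d.
C = 0.01951·exp(−0.12·0.7325) = 0.01951·0.9159 = 0.01787 mg/L.

0.0179 mg/L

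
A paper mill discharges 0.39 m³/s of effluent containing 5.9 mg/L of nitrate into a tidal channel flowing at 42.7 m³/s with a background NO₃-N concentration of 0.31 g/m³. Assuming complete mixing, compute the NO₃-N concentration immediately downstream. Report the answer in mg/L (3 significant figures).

0.361 mg/L

Flow-weighted mixing gives C = (0.39·5.9 + 42.7·0.31) / (0.39 + 42.7) = 15.54/43.09 = 0.3606 mg/L.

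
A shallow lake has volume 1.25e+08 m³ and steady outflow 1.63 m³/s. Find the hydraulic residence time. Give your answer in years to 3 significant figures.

Q = 1.63 m³/s × 3.156e+07 s/yr = 5.144e+07 m³/yr.
Hydraulic residence time τ = V/Q = 1.25e+08/5.144e+07 = 2.43 yr.

2.43 yr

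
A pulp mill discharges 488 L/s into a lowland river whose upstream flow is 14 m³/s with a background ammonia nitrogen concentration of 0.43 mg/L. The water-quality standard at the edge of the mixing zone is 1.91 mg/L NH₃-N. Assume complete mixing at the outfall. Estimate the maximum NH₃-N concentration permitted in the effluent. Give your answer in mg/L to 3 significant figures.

44.4 mg/L

488 L/s = 0.488 m³/s.
Mass balance: 1.91·14.49 = 0.488·Cₑ + 14·0.43.
Cₑ = (27.67 − 6.02) / 0.488 = 44.37 mg/L.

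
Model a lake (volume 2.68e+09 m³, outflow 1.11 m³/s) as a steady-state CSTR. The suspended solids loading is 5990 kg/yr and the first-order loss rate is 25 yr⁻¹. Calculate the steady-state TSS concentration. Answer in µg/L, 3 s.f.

Outflow Q = 1.11 m³/s × 3.156e+07 s/yr = 3.503e+07 m³/yr.
Steady-state CSTR mass balance: W = Q·C + k·V·C, so C = W/(Q + kV).
Q + kV = 3.503e+07 + 25·2.68e+09 = 6.704e+10 m³/yr.
C = 5990/6.704e+10 = 8.936e-08 kg/m³ = 8.936e-05 mg/L = 0.08936 µg/L.

0.0894 µg/L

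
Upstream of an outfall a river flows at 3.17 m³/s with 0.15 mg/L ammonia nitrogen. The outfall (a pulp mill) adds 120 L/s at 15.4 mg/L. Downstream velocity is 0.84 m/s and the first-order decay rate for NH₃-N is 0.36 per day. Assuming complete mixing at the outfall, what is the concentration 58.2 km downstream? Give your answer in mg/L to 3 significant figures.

0.529 mg/L

120 L/s = 0.12 m³/s.
After complete mixing, C₀ = (0.12·15.4 + 3.17·0.15) / 3.29 = 0.7062 mg/L.
Travel time t = 5.82e+04 m / 0.84 m/s = 6.929e+04 s = 0.8019 d.
C = 0.7062·exp(−0.36·0.8019) = 0.7062·0.7492 = 0.5291 mg/L.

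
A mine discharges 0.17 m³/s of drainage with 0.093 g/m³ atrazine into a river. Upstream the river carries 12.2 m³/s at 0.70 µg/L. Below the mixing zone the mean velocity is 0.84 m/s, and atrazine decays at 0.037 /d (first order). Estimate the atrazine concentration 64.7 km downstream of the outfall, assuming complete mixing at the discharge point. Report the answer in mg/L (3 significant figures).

0.70 µg/L = 0.0007 mg/L.
After complete mixing, C₀ = (0.17·0.093 + 12.2·0.0007) / 12.37 = 0.001968 mg/L.
Travel time t = 6.47e+04 m / 0.84 m/s = 7.702e+04 s = 0.8915 d.
C = 0.001968·exp(−0.037·0.8915) = 0.001968·0.9676 = 0.001905 mg/L.

0.00190 mg/L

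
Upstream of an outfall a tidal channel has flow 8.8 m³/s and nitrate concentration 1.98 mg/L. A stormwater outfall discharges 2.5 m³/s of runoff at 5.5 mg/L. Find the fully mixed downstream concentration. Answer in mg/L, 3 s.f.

By mass balance at complete mixing, C = (2.5·5.5 + 8.8·1.98) / (2.5 + 8.8) = 31.17/11.3 = 2.759 mg/L.

2.76 mg/L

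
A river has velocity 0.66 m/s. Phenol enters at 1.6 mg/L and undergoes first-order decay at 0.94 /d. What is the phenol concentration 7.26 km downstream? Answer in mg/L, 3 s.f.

1.42 mg/L

Travel time t = 7.26 km / 0.66 m/s = 7260/0.66 = 1.1e+04 s = 0.1273 d.
First-order decay: C = 1.6·exp(−0.94·0.1273) = 1.6·0.8872 = 1.42 mg/L.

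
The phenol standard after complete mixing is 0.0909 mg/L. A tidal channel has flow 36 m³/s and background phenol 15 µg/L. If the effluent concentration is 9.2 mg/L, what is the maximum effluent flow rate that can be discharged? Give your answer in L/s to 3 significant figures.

300 L/s

15 µg/L = 0.015 mg/L.
Mass balance at complete mixing: C_std·(Q_w + Q_r) = Q_w·C_e + Q_r·C_b.
Rearranging, Q_w = Q_r·(C_std − C_b)/(C_e − C_std) = 36·(0.0909 − 0.015) / (9.2 − 0.0909) = 0.3 m³/s.
= 300 L/s.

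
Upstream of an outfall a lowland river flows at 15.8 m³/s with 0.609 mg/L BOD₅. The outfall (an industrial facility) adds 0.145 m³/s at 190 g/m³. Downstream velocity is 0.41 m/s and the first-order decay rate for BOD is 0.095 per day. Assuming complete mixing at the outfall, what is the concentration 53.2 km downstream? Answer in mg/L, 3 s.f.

After complete mixing, C₀ = (0.145·190 + 15.8·0.609) / 15.95 = 2.331 mg/L.
Travel time t = 5.32e+04 m / 0.41 m/s = 1.298e+05 s = 1.502 d.
C = 2.331·exp(−0.095·1.502) = 2.331·0.867 = 2.021 mg/L.

2.02 mg/L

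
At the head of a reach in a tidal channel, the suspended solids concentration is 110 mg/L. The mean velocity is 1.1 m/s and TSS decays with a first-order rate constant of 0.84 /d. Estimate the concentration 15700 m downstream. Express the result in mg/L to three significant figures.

95.7 mg/L

Travel time t = 15700 m / 1.1 m/s = 1.57e+04/1.1 = 1.427e+04 s = 0.1652 d.
First-order decay: C = 110·exp(−0.84·0.1652) = 110·0.8704 = 95.75 mg/L.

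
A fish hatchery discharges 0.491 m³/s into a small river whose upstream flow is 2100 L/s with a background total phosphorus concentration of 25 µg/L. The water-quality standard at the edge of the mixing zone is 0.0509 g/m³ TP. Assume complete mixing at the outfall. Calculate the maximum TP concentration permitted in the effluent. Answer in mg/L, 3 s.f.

2100 L/s = 2.1 m³/s.
25 µg/L = 0.025 mg/L.
Mass balance: 0.0509·2.591 = 0.491·Cₑ + 2.1·0.025.
Cₑ = (0.1319 − 0.0525) / 0.491 = 0.1617 mg/L.

0.162 mg/L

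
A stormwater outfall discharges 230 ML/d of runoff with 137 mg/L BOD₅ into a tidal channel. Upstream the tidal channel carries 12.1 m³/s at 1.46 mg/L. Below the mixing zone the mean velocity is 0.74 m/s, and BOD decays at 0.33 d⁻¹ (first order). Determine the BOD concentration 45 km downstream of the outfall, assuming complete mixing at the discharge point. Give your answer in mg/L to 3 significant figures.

230 ML/d = 2.662 m³/s.
After complete mixing, C₀ = (2.662·137 + 12.1·1.46) / 14.76 = 25.9 mg/L.
Travel time t = 4.5e+04 m / 0.74 m/s = 6.081e+04 s = 0.7038 d.
C = 25.9·exp(−0.33·0.7038) = 25.9·0.7927 = 20.53 mg/L.

20.5 mg/L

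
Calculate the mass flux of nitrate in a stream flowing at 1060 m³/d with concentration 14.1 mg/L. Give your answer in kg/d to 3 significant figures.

1060 m³/d = 0.01227 m³/s.
Mass flux = Q·C = 0.01227 m³/s × 14.1 g/m³ = 0.173 g/s.
= 0.173 g/s × 86.4 = 14.95 kg/d.

14.9 kg/d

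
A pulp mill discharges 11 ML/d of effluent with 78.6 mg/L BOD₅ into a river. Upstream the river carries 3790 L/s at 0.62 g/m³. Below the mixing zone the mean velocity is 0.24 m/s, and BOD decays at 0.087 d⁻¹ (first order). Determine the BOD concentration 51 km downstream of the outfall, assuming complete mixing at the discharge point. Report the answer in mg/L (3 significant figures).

2.55 mg/L

11 ML/d = 0.1273 m³/s.
3790 L/s = 3.79 m³/s.
After complete mixing, C₀ = (0.1273·78.6 + 3.79·0.62) / 3.917 = 3.154 mg/L.
Travel time t = 5.1e+04 m / 0.24 m/s = 2.125e+05 s = 2.459 d.
C = 3.154·exp(−0.087·2.459) = 3.154·0.8074 = 2.547 mg/L.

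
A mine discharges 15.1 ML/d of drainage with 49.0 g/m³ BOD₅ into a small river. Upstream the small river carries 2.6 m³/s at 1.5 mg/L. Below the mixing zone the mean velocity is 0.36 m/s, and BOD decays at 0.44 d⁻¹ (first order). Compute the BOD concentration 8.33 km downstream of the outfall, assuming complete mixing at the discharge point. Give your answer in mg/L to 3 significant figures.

3.99 mg/L

15.1 ML/d = 0.1748 m³/s.
After complete mixing, C₀ = (0.1748·49 + 2.6·1.5) / 2.775 = 4.492 mg/L.
Travel time t = 8330 m / 0.36 m/s = 2.314e+04 s = 0.2678 d.
C = 4.492·exp(−0.44·0.2678) = 4.492·0.8888 = 3.992 mg/L.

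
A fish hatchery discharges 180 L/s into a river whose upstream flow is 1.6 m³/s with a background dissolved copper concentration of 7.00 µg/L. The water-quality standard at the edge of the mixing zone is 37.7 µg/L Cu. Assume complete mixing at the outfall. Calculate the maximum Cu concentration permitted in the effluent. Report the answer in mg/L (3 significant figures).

180 L/s = 0.18 m³/s.
7.00 µg/L = 0.007 mg/L.
37.7 µg/L = 0.0377 mg/L.
Mass balance: 0.0377·1.78 = 0.18·Cₑ + 1.6·0.007.
Cₑ = (0.06711 − 0.0112) / 0.18 = 0.3106 mg/L.

0.311 mg/L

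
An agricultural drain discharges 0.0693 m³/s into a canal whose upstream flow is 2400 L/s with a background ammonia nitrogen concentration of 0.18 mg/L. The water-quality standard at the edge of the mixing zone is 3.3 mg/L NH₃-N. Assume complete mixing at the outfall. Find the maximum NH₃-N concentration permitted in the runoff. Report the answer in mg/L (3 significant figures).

2400 L/s = 2.4 m³/s.
Mass balance: 3.3·2.469 = 0.0693·Cₑ + 2.4·0.18.
Cₑ = (8.149 − 0.432) / 0.0693 = 111.4 mg/L.

111 mg/L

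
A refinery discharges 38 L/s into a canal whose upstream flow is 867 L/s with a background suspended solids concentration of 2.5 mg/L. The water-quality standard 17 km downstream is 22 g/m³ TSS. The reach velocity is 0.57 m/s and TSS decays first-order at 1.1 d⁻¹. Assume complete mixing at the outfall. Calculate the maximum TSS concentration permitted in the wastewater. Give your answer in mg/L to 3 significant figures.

709 mg/L

38 L/s = 0.038 m³/s.
867 L/s = 0.867 m³/s.
Travel time to the compliance point: t = 1.7e+04/0.57 = 2.982e+04 s = 0.3452 d; decay factor exp(−1.1·0.3452) = 0.6841.
So the concentration just after mixing may be at most 22/0.6841 = 32.16 mg/L.
Mass balance: 32.16·0.905 = 0.038·Cₑ + 0.867·2.5.
Cₑ = (29.11 − 2.167) / 0.038 = 708.9 mg/L.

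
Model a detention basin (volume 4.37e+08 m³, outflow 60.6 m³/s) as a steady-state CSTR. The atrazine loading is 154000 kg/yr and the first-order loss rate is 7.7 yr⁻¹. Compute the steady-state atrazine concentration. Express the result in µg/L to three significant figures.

Outflow Q = 60.6 m³/s × 3.156e+07 s/yr = 1.912e+09 m³/yr.
Steady-state CSTR mass balance: W = Q·C + k·V·C, so C = W/(Q + kV).
Q + kV = 1.912e+09 + 7.7·4.37e+08 = 5.277e+09 m³/yr.
C = 154000/5.277e+09 = 2.918e-05 kg/m³ = 0.02918 mg/L = 29.18 µg/L.

29.2 µg/L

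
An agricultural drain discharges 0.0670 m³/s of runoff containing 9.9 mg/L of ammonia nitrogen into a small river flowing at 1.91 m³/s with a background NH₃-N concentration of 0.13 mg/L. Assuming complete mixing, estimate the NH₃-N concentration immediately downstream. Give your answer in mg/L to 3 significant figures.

0.461 mg/L

By mass balance at complete mixing, C = (0.067·9.9 + 1.91·0.13) / (0.067 + 1.91) = 0.9116/1.977 = 0.4611 mg/L.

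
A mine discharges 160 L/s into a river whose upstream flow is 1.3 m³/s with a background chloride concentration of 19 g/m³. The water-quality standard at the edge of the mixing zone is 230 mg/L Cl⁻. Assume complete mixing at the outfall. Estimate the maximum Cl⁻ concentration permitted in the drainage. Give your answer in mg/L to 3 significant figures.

1940 mg/L

160 L/s = 0.16 m³/s.
Mass balance: 230·1.46 = 0.16·Cₑ + 1.3·19.
Cₑ = (335.8 − 24.7) / 0.16 = 1944 mg/L.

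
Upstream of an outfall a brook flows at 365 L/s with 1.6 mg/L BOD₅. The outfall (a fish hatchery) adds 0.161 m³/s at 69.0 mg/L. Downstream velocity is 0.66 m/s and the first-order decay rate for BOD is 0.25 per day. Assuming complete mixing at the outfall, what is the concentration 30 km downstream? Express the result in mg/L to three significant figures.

19.5 mg/L

365 L/s = 0.365 m³/s.
After complete mixing, C₀ = (0.161·69 + 0.365·1.6) / 0.526 = 22.23 mg/L.
Travel time t = 3e+04 m / 0.66 m/s = 4.545e+04 s = 0.5261 d.
C = 22.23·exp(−0.25·0.5261) = 22.23·0.8768 = 19.49 mg/L.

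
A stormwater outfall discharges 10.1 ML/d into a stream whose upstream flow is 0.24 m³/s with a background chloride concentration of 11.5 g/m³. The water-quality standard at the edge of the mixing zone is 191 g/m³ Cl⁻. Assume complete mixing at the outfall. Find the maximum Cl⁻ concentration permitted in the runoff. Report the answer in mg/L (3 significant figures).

560 mg/L

10.1 ML/d = 0.1169 m³/s.
Mass balance: 191·0.3569 = 0.1169·Cₑ + 0.24·11.5.
Cₑ = (68.17 − 2.76) / 0.1169 = 559.5 mg/L.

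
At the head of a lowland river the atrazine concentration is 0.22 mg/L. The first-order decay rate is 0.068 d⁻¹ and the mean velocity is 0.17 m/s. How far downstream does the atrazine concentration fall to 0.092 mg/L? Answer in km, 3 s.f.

188 km

From C = C₀·e^(−kt), t = ln(C₀/C)/k = ln(0.22/0.092)/0.068 = 0.8718/0.068 = 12.82 d.
Distance = v·t = 0.17 m/s × 1.108e+06 s = 1.883e+05 m = 188.3 km.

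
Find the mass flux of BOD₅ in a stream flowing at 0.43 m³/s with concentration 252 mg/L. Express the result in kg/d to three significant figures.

Mass flux = Q·C = 0.43 m³/s × 252 g/m³ = 108.4 g/s.
= 108.4 g/s × 86.4 = 9362 kg/d.

9360 kg/d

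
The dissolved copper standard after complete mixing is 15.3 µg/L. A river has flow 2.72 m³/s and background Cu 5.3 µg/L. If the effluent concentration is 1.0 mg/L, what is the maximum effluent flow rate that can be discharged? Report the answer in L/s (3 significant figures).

5.3 µg/L = 0.0053 mg/L.
15.3 µg/L = 0.0153 mg/L.
Mass balance at complete mixing: C_std·(Q_w + Q_r) = Q_w·C_e + Q_r·C_b.
Rearranging, Q_w = Q_r·(C_std − C_b)/(C_e − C_std) = 2.72·(0.0153 − 0.0053) / (1 − 0.0153) = 0.02762 m³/s.
= 27.62 L/s.

27.6 L/s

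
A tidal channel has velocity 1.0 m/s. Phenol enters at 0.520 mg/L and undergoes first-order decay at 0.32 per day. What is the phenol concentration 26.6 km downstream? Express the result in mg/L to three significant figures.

Travel time t = 26.6 km / 1.0 m/s = 2.66e+04/1.0 = 2.66e+04 s = 0.3079 d.
First-order decay: C = 0.520·exp(−0.32·0.3079) = 0.520·0.9062 = 0.4712 mg/L.

0.471 mg/L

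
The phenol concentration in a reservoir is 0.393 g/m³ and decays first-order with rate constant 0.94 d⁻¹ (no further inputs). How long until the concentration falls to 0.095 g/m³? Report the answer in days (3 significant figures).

t = ln(C₀/C)/k = ln(0.393/0.095)/0.94 = 1.42/0.94 = 1.511 d.

1.51 d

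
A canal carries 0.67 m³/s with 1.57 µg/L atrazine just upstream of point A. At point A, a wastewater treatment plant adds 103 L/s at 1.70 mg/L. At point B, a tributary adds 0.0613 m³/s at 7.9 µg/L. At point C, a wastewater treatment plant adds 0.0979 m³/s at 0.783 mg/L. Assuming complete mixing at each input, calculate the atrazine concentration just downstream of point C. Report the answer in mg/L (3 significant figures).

0.272 mg/L

1.57 µg/L = 0.00157 mg/L.
103 L/s = 0.103 m³/s.
After input A: C = (0.67·0.00157 + 0.103·1.7) / 0.773 = 0.2279 mg/L.
7.9 µg/L = 0.0079 mg/L.
After input B: C = (0.773·0.2279 + 0.0613·0.0079) / 0.8343 = 0.2117 mg/L.
After input C: C = (0.8343·0.2117 + 0.0979·0.783) / 0.9322 = 0.2717 mg/L.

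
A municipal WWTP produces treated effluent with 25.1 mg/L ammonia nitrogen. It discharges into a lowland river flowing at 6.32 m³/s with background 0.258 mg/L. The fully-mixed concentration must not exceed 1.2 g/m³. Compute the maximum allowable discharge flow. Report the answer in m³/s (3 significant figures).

Mass balance at complete mixing: C_std·(Q_w + Q_r) = Q_w·C_e + Q_r·C_b.
Rearranging, Q_w = Q_r·(C_std − C_b)/(C_e − C_std) = 6.32·(1.2 − 0.258) / (25.1 − 1.2) = 0.2491 m³/s.

0.249 m³/s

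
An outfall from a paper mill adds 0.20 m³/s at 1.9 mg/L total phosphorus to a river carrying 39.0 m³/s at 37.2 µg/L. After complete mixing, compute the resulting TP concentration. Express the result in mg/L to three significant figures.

0.0467 mg/L

37.2 µg/L = 0.0372 mg/L.
By mass balance at complete mixing, C = (0.2·1.9 + 39·0.0372) / (0.2 + 39) = 1.831/39.2 = 0.0467 mg/L.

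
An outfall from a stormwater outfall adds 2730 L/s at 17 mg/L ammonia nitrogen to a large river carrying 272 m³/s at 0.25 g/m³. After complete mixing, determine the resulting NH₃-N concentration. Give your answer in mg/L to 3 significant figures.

0.416 mg/L

2730 L/s = 2.73 m³/s.
Flow-weighted mixing gives C = (2.73·17 + 272·0.25) / (2.73 + 272) = 114.4/274.7 = 0.4164 mg/L.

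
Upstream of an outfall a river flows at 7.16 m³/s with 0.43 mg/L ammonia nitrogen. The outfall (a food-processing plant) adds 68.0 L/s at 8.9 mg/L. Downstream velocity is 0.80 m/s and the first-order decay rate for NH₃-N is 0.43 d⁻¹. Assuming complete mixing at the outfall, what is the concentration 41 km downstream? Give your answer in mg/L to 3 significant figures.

0.395 mg/L

68.0 L/s = 0.068 m³/s.
After complete mixing, C₀ = (0.068·8.9 + 7.16·0.43) / 7.228 = 0.5097 mg/L.
Travel time t = 4.1e+04 m / 0.80 m/s = 5.125e+04 s = 0.5932 d.
C = 0.5097·exp(−0.43·0.5932) = 0.5097·0.7749 = 0.3949 mg/L.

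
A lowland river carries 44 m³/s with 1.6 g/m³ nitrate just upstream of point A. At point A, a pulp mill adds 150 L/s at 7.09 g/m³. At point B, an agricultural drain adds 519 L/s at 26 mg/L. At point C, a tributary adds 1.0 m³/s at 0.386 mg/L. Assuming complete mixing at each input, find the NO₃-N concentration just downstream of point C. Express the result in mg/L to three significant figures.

150 L/s = 0.15 m³/s.
After input A: C = (44·1.6 + 0.15·7.09) / 44.15 = 1.619 mg/L.
519 L/s = 0.519 m³/s.
After input B: C = (44.15·1.619 + 0.519·26) / 44.67 = 1.902 mg/L.
After input C: C = (44.67·1.902 + 1·0.386) / 45.67 = 1.869 mg/L.

1.87 mg/L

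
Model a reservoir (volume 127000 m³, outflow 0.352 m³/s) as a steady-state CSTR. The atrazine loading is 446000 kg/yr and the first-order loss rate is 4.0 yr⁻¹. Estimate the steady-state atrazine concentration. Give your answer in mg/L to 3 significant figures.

Outflow Q = 0.352 m³/s × 3.156e+07 s/yr = 1.111e+07 m³/yr.
Steady-state CSTR mass balance: W = Q·C + k·V·C, so C = W/(Q + kV).
Q + kV = 1.111e+07 + 4.0·127000 = 1.162e+07 m³/yr.
C = 446000/1.162e+07 = 0.03839 kg/m³ = 38.39 mg/L.

38.4 mg/L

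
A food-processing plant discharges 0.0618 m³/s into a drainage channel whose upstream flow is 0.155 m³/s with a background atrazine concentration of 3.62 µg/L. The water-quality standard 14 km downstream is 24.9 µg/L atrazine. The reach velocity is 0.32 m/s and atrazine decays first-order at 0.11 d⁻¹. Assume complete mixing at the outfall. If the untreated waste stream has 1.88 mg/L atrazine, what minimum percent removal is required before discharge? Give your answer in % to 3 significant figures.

3.62 µg/L = 0.00362 mg/L.
24.9 µg/L = 0.0249 mg/L.
Travel time to the compliance point: t = 1.4e+04/0.32 = 4.375e+04 s = 0.5064 d; decay factor exp(−0.11·0.5064) = 0.9458.
So the concentration just after mixing may be at most 0.0249/0.9458 = 0.02633 mg/L.
Mass balance: 0.02633·0.2168 = 0.0618·Cₑ + 0.155·0.00362.
Cₑ = (0.005708 − 0.0005611) / 0.0618 = 0.08328 mg/L.
Required removal = 1 − 0.08328/1.88 = 95.57 %.

95.6 %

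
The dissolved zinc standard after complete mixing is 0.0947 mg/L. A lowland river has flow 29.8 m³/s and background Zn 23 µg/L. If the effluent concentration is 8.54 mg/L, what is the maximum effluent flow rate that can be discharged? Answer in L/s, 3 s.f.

23 µg/L = 0.023 mg/L.
Mass balance at complete mixing: C_std·(Q_w + Q_r) = Q_w·C_e + Q_r·C_b.
Rearranging, Q_w = Q_r·(C_std − C_b)/(C_e − C_std) = 29.8·(0.0947 − 0.023) / (8.54 − 0.0947) = 0.253 m³/s.
= 253 L/s.

253 L/s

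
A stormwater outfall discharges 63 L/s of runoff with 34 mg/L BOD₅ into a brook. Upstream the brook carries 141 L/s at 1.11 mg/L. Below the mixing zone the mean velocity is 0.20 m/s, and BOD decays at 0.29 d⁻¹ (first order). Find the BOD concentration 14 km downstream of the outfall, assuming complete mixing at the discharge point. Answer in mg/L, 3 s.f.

63 L/s = 0.063 m³/s.
141 L/s = 0.141 m³/s.
After complete mixing, C₀ = (0.063·34 + 0.141·1.11) / 0.204 = 11.27 mg/L.
Travel time t = 1.4e+04 m / 0.20 m/s = 7e+04 s = 0.8102 d.
C = 11.27·exp(−0.29·0.8102) = 11.27·0.7906 = 8.908 mg/L.

8.91 mg/L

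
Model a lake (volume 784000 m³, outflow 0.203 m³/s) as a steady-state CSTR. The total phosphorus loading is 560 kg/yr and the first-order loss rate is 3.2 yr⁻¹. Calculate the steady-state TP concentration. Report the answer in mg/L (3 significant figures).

Outflow Q = 0.203 m³/s × 3.156e+07 s/yr = 6.406e+06 m³/yr.
Steady-state CSTR mass balance: W = Q·C + k·V·C, so C = W/(Q + kV).
Q + kV = 6.406e+06 + 3.2·784000 = 8.915e+06 m³/yr.
C = 560/8.915e+06 = 6.282e-05 kg/m³ = 0.06282 mg/L.

0.0628 mg/L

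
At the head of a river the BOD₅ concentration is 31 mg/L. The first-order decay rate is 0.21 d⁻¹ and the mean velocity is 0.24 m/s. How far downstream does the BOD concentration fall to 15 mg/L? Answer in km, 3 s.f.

From C = C₀·e^(−kt), t = ln(C₀/C)/k = ln(31/15)/0.21 = 0.7259/0.21 = 3.457 d.
Distance = v·t = 0.24 m/s × 2.987e+05 s = 7.168e+04 m = 71.68 km.

71.7 km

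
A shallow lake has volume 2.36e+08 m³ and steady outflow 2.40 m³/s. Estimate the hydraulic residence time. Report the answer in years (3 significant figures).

3.12 yr

Q = 2.40 m³/s × 3.156e+07 s/yr = 7.574e+07 m³/yr.
Hydraulic residence time τ = V/Q = 2.36e+08/7.574e+07 = 3.116 yr.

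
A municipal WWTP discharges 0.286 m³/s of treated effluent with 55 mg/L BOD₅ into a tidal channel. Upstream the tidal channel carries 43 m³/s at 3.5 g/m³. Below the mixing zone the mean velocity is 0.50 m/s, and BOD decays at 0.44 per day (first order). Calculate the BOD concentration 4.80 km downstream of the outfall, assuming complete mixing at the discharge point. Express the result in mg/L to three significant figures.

3.66 mg/L

After complete mixing, C₀ = (0.286·55 + 43·3.5) / 43.29 = 3.84 mg/L.
Travel time t = 4800 m / 0.50 m/s = 9600 s = 0.1111 d.
C = 3.84·exp(−0.44·0.1111) = 3.84·0.9523 = 3.657 mg/L.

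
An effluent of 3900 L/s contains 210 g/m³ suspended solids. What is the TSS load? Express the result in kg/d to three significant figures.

70800 kg/d

3900 L/s = 3.9 m³/s.
Mass flux = Q·C = 3.9 m³/s × 210 g/m³ = 819 g/s.
= 819 g/s × 86.4 = 7.076e+04 kg/d.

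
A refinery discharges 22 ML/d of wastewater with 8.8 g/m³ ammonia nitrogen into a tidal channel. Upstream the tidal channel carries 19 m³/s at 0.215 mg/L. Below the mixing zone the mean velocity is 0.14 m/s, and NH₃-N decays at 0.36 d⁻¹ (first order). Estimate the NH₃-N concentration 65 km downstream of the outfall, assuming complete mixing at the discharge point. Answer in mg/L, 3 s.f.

22 ML/d = 0.2546 m³/s.
After complete mixing, C₀ = (0.2546·8.8 + 19·0.215) / 19.25 = 0.3285 mg/L.
Travel time t = 6.5e+04 m / 0.14 m/s = 4.643e+05 s = 5.374 d.
C = 0.3285·exp(−0.36·5.374) = 0.3285·0.1445 = 0.04747 mg/L.

0.0475 mg/L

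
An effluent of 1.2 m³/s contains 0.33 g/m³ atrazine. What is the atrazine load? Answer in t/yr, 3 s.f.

12.5 t/yr

Mass flux = Q·C = 1.2 m³/s × 0.33 g/m³ = 0.396 g/s.
= 0.396 g/s × 31.56 = 12.5 t/yr.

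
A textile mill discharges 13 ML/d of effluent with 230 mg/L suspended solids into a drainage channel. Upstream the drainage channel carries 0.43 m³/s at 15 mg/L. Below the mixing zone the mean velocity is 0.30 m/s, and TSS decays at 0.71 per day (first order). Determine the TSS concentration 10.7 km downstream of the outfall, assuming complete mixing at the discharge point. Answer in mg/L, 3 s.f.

13 ML/d = 0.1505 m³/s.
After complete mixing, C₀ = (0.1505·230 + 0.43·15) / 0.5805 = 70.73 mg/L.
Travel time t = 1.07e+04 m / 0.30 m/s = 3.567e+04 s = 0.4128 d.
C = 70.73·exp(−0.71·0.4128) = 70.73·0.746 = 52.76 mg/L.

52.8 mg/L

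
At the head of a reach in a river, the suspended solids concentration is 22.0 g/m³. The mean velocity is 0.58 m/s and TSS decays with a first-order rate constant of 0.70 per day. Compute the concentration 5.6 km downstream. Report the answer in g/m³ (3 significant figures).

20.3 g/m³

Travel time t = 5.6 km / 0.58 m/s = 5600/0.58 = 9655 s = 0.1117 d.
First-order decay: C = 22.0·exp(−0.70·0.1117) = 22.0·0.9248 = 20.34 g/m³.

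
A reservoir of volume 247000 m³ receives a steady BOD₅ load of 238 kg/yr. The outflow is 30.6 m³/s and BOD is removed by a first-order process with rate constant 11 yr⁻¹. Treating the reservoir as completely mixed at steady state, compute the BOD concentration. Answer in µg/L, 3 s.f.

0.246 µg/L

Outflow Q = 30.6 m³/s × 3.156e+07 s/yr = 9.657e+08 m³/yr.
Steady-state CSTR mass balance: W = Q·C + k·V·C, so C = W/(Q + kV).
Q + kV = 9.657e+08 + 11·247000 = 9.684e+08 m³/yr.
C = 238/9.684e+08 = 2.458e-07 kg/m³ = 0.0002458 mg/L = 0.2458 µg/L.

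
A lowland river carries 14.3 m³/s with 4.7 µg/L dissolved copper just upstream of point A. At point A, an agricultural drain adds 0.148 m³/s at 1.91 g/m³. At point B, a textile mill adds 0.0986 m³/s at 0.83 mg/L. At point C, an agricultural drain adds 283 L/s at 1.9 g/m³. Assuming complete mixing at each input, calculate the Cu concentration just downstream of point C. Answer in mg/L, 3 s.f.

4.7 µg/L = 0.0047 mg/L.
After input A: C = (14.3·0.0047 + 0.148·1.91) / 14.45 = 0.02422 mg/L.
After input B: C = (14.45·0.02422 + 0.0986·0.83) / 14.55 = 0.02968 mg/L.
283 L/s = 0.283 m³/s.
After input C: C = (14.55·0.02968 + 0.283·1.9) / 14.83 = 0.06537 mg/L.

0.0654 mg/L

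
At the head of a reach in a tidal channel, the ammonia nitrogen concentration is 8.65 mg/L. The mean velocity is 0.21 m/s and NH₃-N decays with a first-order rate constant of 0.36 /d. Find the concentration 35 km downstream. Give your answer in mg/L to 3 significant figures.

Travel time t = 35 km / 0.21 m/s = 3.5e+04/0.21 = 1.667e+05 s = 1.929 d.
First-order decay: C = 8.65·exp(−0.36·1.929) = 8.65·0.4994 = 4.319 mg/L.

4.32 mg/L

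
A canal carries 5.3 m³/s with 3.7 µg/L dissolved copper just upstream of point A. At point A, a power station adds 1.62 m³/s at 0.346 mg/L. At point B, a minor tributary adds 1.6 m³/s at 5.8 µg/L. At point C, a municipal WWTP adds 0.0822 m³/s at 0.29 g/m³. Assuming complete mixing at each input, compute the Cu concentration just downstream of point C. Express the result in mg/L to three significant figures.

0.0713 mg/L

3.7 µg/L = 0.0037 mg/L.
After input A: C = (5.3·0.0037 + 1.62·0.346) / 6.92 = 0.08383 mg/L.
5.8 µg/L = 0.0058 mg/L.
After input B: C = (6.92·0.08383 + 1.6·0.0058) / 8.52 = 0.06918 mg/L.
After input C: C = (8.52·0.06918 + 0.0822·0.29) / 8.602 = 0.07129 mg/L.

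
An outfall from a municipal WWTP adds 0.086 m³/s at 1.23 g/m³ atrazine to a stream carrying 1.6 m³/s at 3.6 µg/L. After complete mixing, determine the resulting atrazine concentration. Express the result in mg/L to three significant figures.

0.0662 mg/L

3.6 µg/L = 0.0036 mg/L.
Conservation of mass across the mixing zone: C = (0.086·1.23 + 1.6·0.0036) / (0.086 + 1.6) = 0.1115/1.686 = 0.06616 mg/L.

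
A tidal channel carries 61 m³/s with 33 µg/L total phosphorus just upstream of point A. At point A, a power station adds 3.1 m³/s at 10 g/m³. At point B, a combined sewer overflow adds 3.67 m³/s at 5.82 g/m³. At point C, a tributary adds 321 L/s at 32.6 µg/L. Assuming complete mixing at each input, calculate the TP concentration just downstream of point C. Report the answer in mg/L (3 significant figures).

33 µg/L = 0.033 mg/L.
After input A: C = (61·0.033 + 3.1·10) / 64.1 = 0.515 mg/L.
After input B: C = (64.1·0.515 + 3.67·5.82) / 67.77 = 0.8023 mg/L.
321 L/s = 0.321 m³/s.
32.6 µg/L = 0.0326 mg/L.
After input C: C = (67.77·0.8023 + 0.321·0.0326) / 68.09 = 0.7987 mg/L.

0.799 mg/L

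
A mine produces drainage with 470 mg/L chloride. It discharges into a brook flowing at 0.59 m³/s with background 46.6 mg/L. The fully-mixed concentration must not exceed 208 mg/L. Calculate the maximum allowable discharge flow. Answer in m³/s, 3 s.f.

0.363 m³/s

Mass balance at complete mixing: C_std·(Q_w + Q_r) = Q_w·C_e + Q_r·C_b.
Rearranging, Q_w = Q_r·(C_std − C_b)/(C_e − C_std) = 0.59·(208 − 46.6) / (470 − 208) = 0.3635 m³/s.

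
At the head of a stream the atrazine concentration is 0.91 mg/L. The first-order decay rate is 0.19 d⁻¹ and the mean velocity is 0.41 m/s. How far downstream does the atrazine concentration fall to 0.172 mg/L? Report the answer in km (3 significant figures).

311 km

From C = C₀·e^(−kt), t = ln(C₀/C)/k = ln(0.91/0.172)/0.19 = 1.666/0.19 = 8.768 d.
Distance = v·t = 0.41 m/s × 7.576e+05 s = 3.106e+05 m = 310.6 km.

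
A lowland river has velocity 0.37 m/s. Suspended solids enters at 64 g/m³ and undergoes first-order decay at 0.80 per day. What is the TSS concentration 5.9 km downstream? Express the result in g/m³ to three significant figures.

Travel time t = 5.9 km / 0.37 m/s = 5900/0.37 = 1.595e+04 s = 0.1846 d.
First-order decay: C = 64·exp(−0.80·0.1846) = 64·0.8627 = 55.22 g/m³.

55.2 g/m³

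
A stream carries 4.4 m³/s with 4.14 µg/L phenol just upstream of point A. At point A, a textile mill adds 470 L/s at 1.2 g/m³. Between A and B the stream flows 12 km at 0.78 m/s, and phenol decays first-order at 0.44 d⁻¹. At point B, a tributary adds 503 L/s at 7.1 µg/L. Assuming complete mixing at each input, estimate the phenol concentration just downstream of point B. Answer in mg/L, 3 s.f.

0.101 mg/L

4.14 µg/L = 0.00414 mg/L.
470 L/s = 0.47 m³/s.
After input A: C = (4.4·0.00414 + 0.47·1.2) / 4.87 = 0.1196 mg/L.
Over the 12 km reach to input B (t = 1.538e+04 s = 0.1781 d), decay gives C = 0.1196·exp(−0.44·0.1781) = 0.1105 mg/L.
503 L/s = 0.503 m³/s.
7.1 µg/L = 0.0071 mg/L.
After input B: C = (4.87·0.1105 + 0.503·0.0071) / 5.373 = 0.1009 mg/L.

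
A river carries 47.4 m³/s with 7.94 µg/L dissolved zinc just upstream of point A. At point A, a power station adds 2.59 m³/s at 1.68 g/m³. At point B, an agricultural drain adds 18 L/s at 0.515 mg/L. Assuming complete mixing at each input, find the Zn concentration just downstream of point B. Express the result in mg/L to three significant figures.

0.0947 mg/L

7.94 µg/L = 0.00794 mg/L.
After input A: C = (47.4·0.00794 + 2.59·1.68) / 49.99 = 0.09457 mg/L.
18 L/s = 0.018 m³/s.
After input B: C = (49.99·0.09457 + 0.018·0.515) / 50.01 = 0.09472 mg/L.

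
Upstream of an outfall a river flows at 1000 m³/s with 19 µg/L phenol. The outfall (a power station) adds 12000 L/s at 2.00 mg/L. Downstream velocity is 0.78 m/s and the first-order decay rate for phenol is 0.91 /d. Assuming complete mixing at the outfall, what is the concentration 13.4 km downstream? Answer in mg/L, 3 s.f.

0.0355 mg/L

12000 L/s = 12 m³/s.
19 µg/L = 0.019 mg/L.
After complete mixing, C₀ = (12·2 + 1000·0.019) / 1012 = 0.04249 mg/L.
Travel time t = 1.34e+04 m / 0.78 m/s = 1.718e+04 s = 0.1988 d.
C = 0.04249·exp(−0.91·0.1988) = 0.04249·0.8345 = 0.03546 mg/L.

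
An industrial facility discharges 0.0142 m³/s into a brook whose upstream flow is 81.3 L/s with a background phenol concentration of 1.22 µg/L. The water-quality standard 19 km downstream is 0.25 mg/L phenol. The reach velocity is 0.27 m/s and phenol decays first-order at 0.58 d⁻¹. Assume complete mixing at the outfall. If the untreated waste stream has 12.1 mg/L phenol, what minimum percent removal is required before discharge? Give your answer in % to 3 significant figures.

81.3 L/s = 0.0813 m³/s.
1.22 µg/L = 0.00122 mg/L.
Travel time to the compliance point: t = 1.9e+04/0.27 = 7.037e+04 s = 0.8145 d; decay factor exp(−0.58·0.8145) = 0.6235.
So the concentration just after mixing may be at most 0.25/0.6235 = 0.401 mg/L.
Mass balance: 0.401·0.0955 = 0.0142·Cₑ + 0.0813·0.00122.
Cₑ = (0.03829 − 9.919e-05) / 0.0142 = 2.69 mg/L.
Required removal = 1 − 2.69/12.1 = 77.77 %.

77.8 %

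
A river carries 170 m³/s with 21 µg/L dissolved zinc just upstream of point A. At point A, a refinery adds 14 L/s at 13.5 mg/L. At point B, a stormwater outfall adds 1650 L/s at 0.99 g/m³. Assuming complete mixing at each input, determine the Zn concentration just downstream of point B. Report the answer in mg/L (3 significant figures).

21 µg/L = 0.021 mg/L.
14 L/s = 0.014 m³/s.
After input A: C = (170·0.021 + 0.014·13.5) / 170 = 0.02211 mg/L.
1650 L/s = 1.65 m³/s.
After input B: C = (170·0.02211 + 1.65·0.99) / 171.7 = 0.03141 mg/L.

0.0314 mg/L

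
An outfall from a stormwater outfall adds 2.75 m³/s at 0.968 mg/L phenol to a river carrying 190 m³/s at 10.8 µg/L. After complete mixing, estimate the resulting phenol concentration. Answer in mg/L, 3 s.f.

0.0245 mg/L

10.8 µg/L = 0.0108 mg/L.
Flow-weighted mixing gives C = (2.75·0.968 + 190·0.0108) / (2.75 + 190) = 4.714/192.8 = 0.02446 mg/L.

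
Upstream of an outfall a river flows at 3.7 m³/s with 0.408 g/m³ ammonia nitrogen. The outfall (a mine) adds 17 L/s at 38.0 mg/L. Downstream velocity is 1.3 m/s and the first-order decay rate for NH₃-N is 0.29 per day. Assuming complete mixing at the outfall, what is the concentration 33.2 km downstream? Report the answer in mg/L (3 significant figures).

17 L/s = 0.017 m³/s.
After complete mixing, C₀ = (0.017·38 + 3.7·0.408) / 3.717 = 0.5799 mg/L.
Travel time t = 3.32e+04 m / 1.3 m/s = 2.554e+04 s = 0.2956 d.
C = 0.5799·exp(−0.29·0.2956) = 0.5799·0.9179 = 0.5323 mg/L.

0.532 mg/L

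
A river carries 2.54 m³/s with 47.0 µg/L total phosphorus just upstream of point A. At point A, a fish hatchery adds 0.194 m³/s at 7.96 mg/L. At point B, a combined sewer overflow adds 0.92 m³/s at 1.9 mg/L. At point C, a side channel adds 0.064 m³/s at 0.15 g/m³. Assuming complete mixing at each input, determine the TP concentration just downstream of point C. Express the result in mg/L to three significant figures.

47.0 µg/L = 0.047 mg/L.
After input A: C = (2.54·0.047 + 0.194·7.96) / 2.734 = 0.6085 mg/L.
After input B: C = (2.734·0.6085 + 0.92·1.9) / 3.654 = 0.9337 mg/L.
After input C: C = (3.654·0.9337 + 0.064·0.15) / 3.718 = 0.9202 mg/L.

0.920 mg/L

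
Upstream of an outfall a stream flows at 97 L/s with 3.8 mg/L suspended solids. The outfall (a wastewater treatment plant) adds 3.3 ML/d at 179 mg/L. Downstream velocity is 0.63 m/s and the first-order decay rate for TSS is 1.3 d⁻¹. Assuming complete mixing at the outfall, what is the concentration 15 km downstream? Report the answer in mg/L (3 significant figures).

37.2 mg/L

3.3 ML/d = 0.03819 m³/s.
97 L/s = 0.097 m³/s.
After complete mixing, C₀ = (0.03819·179 + 0.097·3.8) / 0.1352 = 53.3 mg/L.
Travel time t = 1.5e+04 m / 0.63 m/s = 2.381e+04 s = 0.2756 d.
C = 53.3·exp(−1.3·0.2756) = 53.3·0.6989 = 37.25 mg/L.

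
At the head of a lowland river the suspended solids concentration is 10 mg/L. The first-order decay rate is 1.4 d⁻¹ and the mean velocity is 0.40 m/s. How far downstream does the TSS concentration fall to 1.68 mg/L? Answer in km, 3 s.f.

44.0 km

From C = C₀·e^(−kt), t = ln(C₀/C)/k = ln(10/1.68)/1.4 = 1.784/1.4 = 1.274 d.
Distance = v·t = 0.40 m/s × 1.101e+05 s = 4.403e+04 m = 44.03 km.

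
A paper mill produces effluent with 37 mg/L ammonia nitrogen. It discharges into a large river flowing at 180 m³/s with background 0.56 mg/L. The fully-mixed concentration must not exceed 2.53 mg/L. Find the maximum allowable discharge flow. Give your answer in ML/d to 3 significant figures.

Mass balance at complete mixing: C_std·(Q_w + Q_r) = Q_w·C_e + Q_r·C_b.
Rearranging, Q_w = Q_r·(C_std − C_b)/(C_e − C_std) = 180·(2.53 − 0.56) / (37 − 2.53) = 10.29 m³/s.
= 888.8 ML/d.

889 ML/d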